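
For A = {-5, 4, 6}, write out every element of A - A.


A - A = {a - a' : a, a' ∈ A}.
Compute a - a' for each ordered pair (a, a'):
a = -5: -5--5=0, -5-4=-9, -5-6=-11
a = 4: 4--5=9, 4-4=0, 4-6=-2
a = 6: 6--5=11, 6-4=2, 6-6=0
Collecting distinct values (and noting 0 appears from a-a):
A - A = {-11, -9, -2, 0, 2, 9, 11}
|A - A| = 7

A - A = {-11, -9, -2, 0, 2, 9, 11}


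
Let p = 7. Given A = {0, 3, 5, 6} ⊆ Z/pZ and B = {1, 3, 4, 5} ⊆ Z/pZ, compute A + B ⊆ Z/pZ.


Work in Z/7Z: reduce every sum a + b modulo 7.
Enumerate all 16 pairs:
a = 0: 0+1=1, 0+3=3, 0+4=4, 0+5=5
a = 3: 3+1=4, 3+3=6, 3+4=0, 3+5=1
a = 5: 5+1=6, 5+3=1, 5+4=2, 5+5=3
a = 6: 6+1=0, 6+3=2, 6+4=3, 6+5=4
Distinct residues collected: {0, 1, 2, 3, 4, 5, 6}
|A + B| = 7 (out of 7 total residues).

A + B = {0, 1, 2, 3, 4, 5, 6}


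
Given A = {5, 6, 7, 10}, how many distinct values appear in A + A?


A + A = {a + a' : a, a' ∈ A}; |A| = 4.
General bounds: 2|A| - 1 ≤ |A + A| ≤ |A|(|A|+1)/2, i.e. 7 ≤ |A + A| ≤ 10.
Lower bound 2|A|-1 is attained iff A is an arithmetic progression.
Enumerate sums a + a' for a ≤ a' (symmetric, so this suffices):
a = 5: 5+5=10, 5+6=11, 5+7=12, 5+10=15
a = 6: 6+6=12, 6+7=13, 6+10=16
a = 7: 7+7=14, 7+10=17
a = 10: 10+10=20
Distinct sums: {10, 11, 12, 13, 14, 15, 16, 17, 20}
|A + A| = 9

|A + A| = 9


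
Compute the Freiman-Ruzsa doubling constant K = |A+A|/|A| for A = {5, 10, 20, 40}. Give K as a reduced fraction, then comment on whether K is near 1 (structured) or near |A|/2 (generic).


|A| = 4.
Compute A + A by enumerating all 16 pairs.
A + A = {10, 15, 20, 25, 30, 40, 45, 50, 60, 80}, so |A + A| = 10.
K = |A + A| / |A| = 10/4 = 5/2 ≈ 2.5000.
Reference: AP of size 4 gives K = 7/4 ≈ 1.7500; a fully generic set of size 4 gives K ≈ 2.5000.

|A| = 4, |A + A| = 10, K = 10/4 = 5/2.


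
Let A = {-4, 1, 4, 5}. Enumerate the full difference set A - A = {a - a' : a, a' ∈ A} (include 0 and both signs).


A - A = {a - a' : a, a' ∈ A}.
Compute a - a' for each ordered pair (a, a'):
a = -4: -4--4=0, -4-1=-5, -4-4=-8, -4-5=-9
a = 1: 1--4=5, 1-1=0, 1-4=-3, 1-5=-4
a = 4: 4--4=8, 4-1=3, 4-4=0, 4-5=-1
a = 5: 5--4=9, 5-1=4, 5-4=1, 5-5=0
Collecting distinct values (and noting 0 appears from a-a):
A - A = {-9, -8, -5, -4, -3, -1, 0, 1, 3, 4, 5, 8, 9}
|A - A| = 13

A - A = {-9, -8, -5, -4, -3, -1, 0, 1, 3, 4, 5, 8, 9}


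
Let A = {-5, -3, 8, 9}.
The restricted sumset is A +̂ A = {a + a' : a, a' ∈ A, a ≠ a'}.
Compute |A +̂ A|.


Restricted sumset: A +̂ A = {a + a' : a ∈ A, a' ∈ A, a ≠ a'}.
Equivalently, take A + A and drop any sum 2a that is achievable ONLY as a + a for a ∈ A (i.e. sums representable only with equal summands).
Enumerate pairs (a, a') with a < a' (symmetric, so each unordered pair gives one sum; this covers all a ≠ a'):
  -5 + -3 = -8
  -5 + 8 = 3
  -5 + 9 = 4
  -3 + 8 = 5
  -3 + 9 = 6
  8 + 9 = 17
Collected distinct sums: {-8, 3, 4, 5, 6, 17}
|A +̂ A| = 6
(Reference bound: |A +̂ A| ≥ 2|A| - 3 for |A| ≥ 2, with |A| = 4 giving ≥ 5.)

|A +̂ A| = 6


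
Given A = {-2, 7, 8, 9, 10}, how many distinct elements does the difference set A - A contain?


A - A = {a - a' : a, a' ∈ A}; |A| = 5.
Bounds: 2|A|-1 ≤ |A - A| ≤ |A|² - |A| + 1, i.e. 9 ≤ |A - A| ≤ 21.
Note: 0 ∈ A - A always (from a - a). The set is symmetric: if d ∈ A - A then -d ∈ A - A.
Enumerate nonzero differences d = a - a' with a > a' (then include -d):
Positive differences: {1, 2, 3, 9, 10, 11, 12}
Full difference set: {0} ∪ (positive diffs) ∪ (negative diffs).
|A - A| = 1 + 2·7 = 15 (matches direct enumeration: 15).

|A - A| = 15


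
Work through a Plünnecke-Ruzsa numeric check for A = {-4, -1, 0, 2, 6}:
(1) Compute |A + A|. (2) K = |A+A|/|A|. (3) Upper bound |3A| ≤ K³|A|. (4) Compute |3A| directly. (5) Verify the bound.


|A| = 5.
Step 1: Compute A + A by enumerating all 25 pairs.
A + A = {-8, -5, -4, -2, -1, 0, 1, 2, 4, 5, 6, 8, 12}, so |A + A| = 13.
Step 2: Doubling constant K = |A + A|/|A| = 13/5 = 13/5 ≈ 2.6000.
Step 3: Plünnecke-Ruzsa gives |3A| ≤ K³·|A| = (2.6000)³ · 5 ≈ 87.8800.
Step 4: Compute 3A = A + A + A directly by enumerating all triples (a,b,c) ∈ A³; |3A| = 23.
Step 5: Check 23 ≤ 87.8800? Yes ✓.

K = 13/5, Plünnecke-Ruzsa bound K³|A| ≈ 87.8800, |3A| = 23, inequality holds.


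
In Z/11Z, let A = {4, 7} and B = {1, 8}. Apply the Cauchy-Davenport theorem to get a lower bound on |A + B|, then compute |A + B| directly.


Cauchy-Davenport: |A + B| ≥ min(p, |A| + |B| - 1) for A, B nonempty in Z/pZ.
|A| = 2, |B| = 2, p = 11.
CD lower bound = min(11, 2 + 2 - 1) = min(11, 3) = 3.
Compute A + B mod 11 directly:
a = 4: 4+1=5, 4+8=1
a = 7: 7+1=8, 7+8=4
A + B = {1, 4, 5, 8}, so |A + B| = 4.
Verify: 4 ≥ 3? Yes ✓.

CD lower bound = 3, actual |A + B| = 4.


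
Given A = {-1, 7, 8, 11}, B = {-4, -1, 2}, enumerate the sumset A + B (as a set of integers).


A + B = {a + b : a ∈ A, b ∈ B}.
Enumerate all |A|·|B| = 4·3 = 12 pairs (a, b) and collect distinct sums.
a = -1: -1+-4=-5, -1+-1=-2, -1+2=1
a = 7: 7+-4=3, 7+-1=6, 7+2=9
a = 8: 8+-4=4, 8+-1=7, 8+2=10
a = 11: 11+-4=7, 11+-1=10, 11+2=13
Collecting distinct sums: A + B = {-5, -2, 1, 3, 4, 6, 7, 9, 10, 13}
|A + B| = 10

A + B = {-5, -2, 1, 3, 4, 6, 7, 9, 10, 13}


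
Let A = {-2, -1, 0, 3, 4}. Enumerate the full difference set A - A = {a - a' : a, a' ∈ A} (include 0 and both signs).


A - A = {a - a' : a, a' ∈ A}.
Compute a - a' for each ordered pair (a, a'):
a = -2: -2--2=0, -2--1=-1, -2-0=-2, -2-3=-5, -2-4=-6
a = -1: -1--2=1, -1--1=0, -1-0=-1, -1-3=-4, -1-4=-5
a = 0: 0--2=2, 0--1=1, 0-0=0, 0-3=-3, 0-4=-4
a = 3: 3--2=5, 3--1=4, 3-0=3, 3-3=0, 3-4=-1
a = 4: 4--2=6, 4--1=5, 4-0=4, 4-3=1, 4-4=0
Collecting distinct values (and noting 0 appears from a-a):
A - A = {-6, -5, -4, -3, -2, -1, 0, 1, 2, 3, 4, 5, 6}
|A - A| = 13

A - A = {-6, -5, -4, -3, -2, -1, 0, 1, 2, 3, 4, 5, 6}


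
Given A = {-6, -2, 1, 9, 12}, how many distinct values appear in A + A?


A + A = {a + a' : a, a' ∈ A}; |A| = 5.
General bounds: 2|A| - 1 ≤ |A + A| ≤ |A|(|A|+1)/2, i.e. 9 ≤ |A + A| ≤ 15.
Lower bound 2|A|-1 is attained iff A is an arithmetic progression.
Enumerate sums a + a' for a ≤ a' (symmetric, so this suffices):
a = -6: -6+-6=-12, -6+-2=-8, -6+1=-5, -6+9=3, -6+12=6
a = -2: -2+-2=-4, -2+1=-1, -2+9=7, -2+12=10
a = 1: 1+1=2, 1+9=10, 1+12=13
a = 9: 9+9=18, 9+12=21
a = 12: 12+12=24
Distinct sums: {-12, -8, -5, -4, -1, 2, 3, 6, 7, 10, 13, 18, 21, 24}
|A + A| = 14

|A + A| = 14


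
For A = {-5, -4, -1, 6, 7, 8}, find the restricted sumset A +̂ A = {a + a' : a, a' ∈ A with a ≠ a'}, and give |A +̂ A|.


Restricted sumset: A +̂ A = {a + a' : a ∈ A, a' ∈ A, a ≠ a'}.
Equivalently, take A + A and drop any sum 2a that is achievable ONLY as a + a for a ∈ A (i.e. sums representable only with equal summands).
Enumerate pairs (a, a') with a < a' (symmetric, so each unordered pair gives one sum; this covers all a ≠ a'):
  -5 + -4 = -9
  -5 + -1 = -6
  -5 + 6 = 1
  -5 + 7 = 2
  -5 + 8 = 3
  -4 + -1 = -5
  -4 + 6 = 2
  -4 + 7 = 3
  -4 + 8 = 4
  -1 + 6 = 5
  -1 + 7 = 6
  -1 + 8 = 7
  6 + 7 = 13
  6 + 8 = 14
  7 + 8 = 15
Collected distinct sums: {-9, -6, -5, 1, 2, 3, 4, 5, 6, 7, 13, 14, 15}
|A +̂ A| = 13
(Reference bound: |A +̂ A| ≥ 2|A| - 3 for |A| ≥ 2, with |A| = 6 giving ≥ 9.)

|A +̂ A| = 13


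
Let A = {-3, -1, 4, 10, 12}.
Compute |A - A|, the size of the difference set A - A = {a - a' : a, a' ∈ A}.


A - A = {a - a' : a, a' ∈ A}; |A| = 5.
Bounds: 2|A|-1 ≤ |A - A| ≤ |A|² - |A| + 1, i.e. 9 ≤ |A - A| ≤ 21.
Note: 0 ∈ A - A always (from a - a). The set is symmetric: if d ∈ A - A then -d ∈ A - A.
Enumerate nonzero differences d = a - a' with a > a' (then include -d):
Positive differences: {2, 5, 6, 7, 8, 11, 13, 15}
Full difference set: {0} ∪ (positive diffs) ∪ (negative diffs).
|A - A| = 1 + 2·8 = 17 (matches direct enumeration: 17).

|A - A| = 17


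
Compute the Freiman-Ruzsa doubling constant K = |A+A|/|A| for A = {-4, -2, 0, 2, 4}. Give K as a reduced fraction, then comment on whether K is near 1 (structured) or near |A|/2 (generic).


|A| = 5.
Compute A + A by enumerating all 25 pairs.
A + A = {-8, -6, -4, -2, 0, 2, 4, 6, 8}, so |A + A| = 9.
K = |A + A| / |A| = 9/5 (already in lowest terms) ≈ 1.8000.
Reference: AP of size 5 gives K = 9/5 ≈ 1.8000; a fully generic set of size 5 gives K ≈ 3.0000.

|A| = 5, |A + A| = 9, K = 9/5.


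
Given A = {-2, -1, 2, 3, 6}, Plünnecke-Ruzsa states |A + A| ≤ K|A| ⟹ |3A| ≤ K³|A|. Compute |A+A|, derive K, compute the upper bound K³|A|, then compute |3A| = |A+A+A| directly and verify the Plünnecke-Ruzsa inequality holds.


|A| = 5.
Step 1: Compute A + A by enumerating all 25 pairs.
A + A = {-4, -3, -2, 0, 1, 2, 4, 5, 6, 8, 9, 12}, so |A + A| = 12.
Step 2: Doubling constant K = |A + A|/|A| = 12/5 = 12/5 ≈ 2.4000.
Step 3: Plünnecke-Ruzsa gives |3A| ≤ K³·|A| = (2.4000)³ · 5 ≈ 69.1200.
Step 4: Compute 3A = A + A + A directly by enumerating all triples (a,b,c) ∈ A³; |3A| = 22.
Step 5: Check 22 ≤ 69.1200? Yes ✓.

K = 12/5, Plünnecke-Ruzsa bound K³|A| ≈ 69.1200, |3A| = 22, inequality holds.


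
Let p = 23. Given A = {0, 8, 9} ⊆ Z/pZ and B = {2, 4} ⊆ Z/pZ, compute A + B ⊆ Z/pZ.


Work in Z/23Z: reduce every sum a + b modulo 23.
Enumerate all 6 pairs:
a = 0: 0+2=2, 0+4=4
a = 8: 8+2=10, 8+4=12
a = 9: 9+2=11, 9+4=13
Distinct residues collected: {2, 4, 10, 11, 12, 13}
|A + B| = 6 (out of 23 total residues).

A + B = {2, 4, 10, 11, 12, 13}


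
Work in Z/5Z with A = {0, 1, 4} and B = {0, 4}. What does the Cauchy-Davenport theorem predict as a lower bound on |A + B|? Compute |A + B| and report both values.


Cauchy-Davenport: |A + B| ≥ min(p, |A| + |B| - 1) for A, B nonempty in Z/pZ.
|A| = 3, |B| = 2, p = 5.
CD lower bound = min(5, 3 + 2 - 1) = min(5, 4) = 4.
Compute A + B mod 5 directly:
a = 0: 0+0=0, 0+4=4
a = 1: 1+0=1, 1+4=0
a = 4: 4+0=4, 4+4=3
A + B = {0, 1, 3, 4}, so |A + B| = 4.
Verify: 4 ≥ 4? Yes ✓.

CD lower bound = 4, actual |A + B| = 4.


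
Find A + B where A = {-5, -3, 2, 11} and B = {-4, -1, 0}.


A + B = {a + b : a ∈ A, b ∈ B}.
Enumerate all |A|·|B| = 4·3 = 12 pairs (a, b) and collect distinct sums.
a = -5: -5+-4=-9, -5+-1=-6, -5+0=-5
a = -3: -3+-4=-7, -3+-1=-4, -3+0=-3
a = 2: 2+-4=-2, 2+-1=1, 2+0=2
a = 11: 11+-4=7, 11+-1=10, 11+0=11
Collecting distinct sums: A + B = {-9, -7, -6, -5, -4, -3, -2, 1, 2, 7, 10, 11}
|A + B| = 12

A + B = {-9, -7, -6, -5, -4, -3, -2, 1, 2, 7, 10, 11}


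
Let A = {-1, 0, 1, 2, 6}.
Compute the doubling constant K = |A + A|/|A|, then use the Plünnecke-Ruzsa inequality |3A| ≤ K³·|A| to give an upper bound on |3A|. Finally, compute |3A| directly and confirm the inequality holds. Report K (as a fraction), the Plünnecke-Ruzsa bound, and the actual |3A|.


|A| = 5.
Step 1: Compute A + A by enumerating all 25 pairs.
A + A = {-2, -1, 0, 1, 2, 3, 4, 5, 6, 7, 8, 12}, so |A + A| = 12.
Step 2: Doubling constant K = |A + A|/|A| = 12/5 = 12/5 ≈ 2.4000.
Step 3: Plünnecke-Ruzsa gives |3A| ≤ K³·|A| = (2.4000)³ · 5 ≈ 69.1200.
Step 4: Compute 3A = A + A + A directly by enumerating all triples (a,b,c) ∈ A³; |3A| = 19.
Step 5: Check 19 ≤ 69.1200? Yes ✓.

K = 12/5, Plünnecke-Ruzsa bound K³|A| ≈ 69.1200, |3A| = 19, inequality holds.


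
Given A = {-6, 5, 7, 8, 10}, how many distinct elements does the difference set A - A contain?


A - A = {a - a' : a, a' ∈ A}; |A| = 5.
Bounds: 2|A|-1 ≤ |A - A| ≤ |A|² - |A| + 1, i.e. 9 ≤ |A - A| ≤ 21.
Note: 0 ∈ A - A always (from a - a). The set is symmetric: if d ∈ A - A then -d ∈ A - A.
Enumerate nonzero differences d = a - a' with a > a' (then include -d):
Positive differences: {1, 2, 3, 5, 11, 13, 14, 16}
Full difference set: {0} ∪ (positive diffs) ∪ (negative diffs).
|A - A| = 1 + 2·8 = 17 (matches direct enumeration: 17).

|A - A| = 17


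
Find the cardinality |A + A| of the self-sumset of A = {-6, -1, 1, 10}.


A + A = {a + a' : a, a' ∈ A}; |A| = 4.
General bounds: 2|A| - 1 ≤ |A + A| ≤ |A|(|A|+1)/2, i.e. 7 ≤ |A + A| ≤ 10.
Lower bound 2|A|-1 is attained iff A is an arithmetic progression.
Enumerate sums a + a' for a ≤ a' (symmetric, so this suffices):
a = -6: -6+-6=-12, -6+-1=-7, -6+1=-5, -6+10=4
a = -1: -1+-1=-2, -1+1=0, -1+10=9
a = 1: 1+1=2, 1+10=11
a = 10: 10+10=20
Distinct sums: {-12, -7, -5, -2, 0, 2, 4, 9, 11, 20}
|A + A| = 10

|A + A| = 10


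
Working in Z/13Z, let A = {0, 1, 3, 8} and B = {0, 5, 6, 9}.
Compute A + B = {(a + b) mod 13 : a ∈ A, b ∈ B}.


Work in Z/13Z: reduce every sum a + b modulo 13.
Enumerate all 16 pairs:
a = 0: 0+0=0, 0+5=5, 0+6=6, 0+9=9
a = 1: 1+0=1, 1+5=6, 1+6=7, 1+9=10
a = 3: 3+0=3, 3+5=8, 3+6=9, 3+9=12
a = 8: 8+0=8, 8+5=0, 8+6=1, 8+9=4
Distinct residues collected: {0, 1, 3, 4, 5, 6, 7, 8, 9, 10, 12}
|A + B| = 11 (out of 13 total residues).

A + B = {0, 1, 3, 4, 5, 6, 7, 8, 9, 10, 12}


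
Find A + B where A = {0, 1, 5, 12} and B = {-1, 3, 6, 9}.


A + B = {a + b : a ∈ A, b ∈ B}.
Enumerate all |A|·|B| = 4·4 = 16 pairs (a, b) and collect distinct sums.
a = 0: 0+-1=-1, 0+3=3, 0+6=6, 0+9=9
a = 1: 1+-1=0, 1+3=4, 1+6=7, 1+9=10
a = 5: 5+-1=4, 5+3=8, 5+6=11, 5+9=14
a = 12: 12+-1=11, 12+3=15, 12+6=18, 12+9=21
Collecting distinct sums: A + B = {-1, 0, 3, 4, 6, 7, 8, 9, 10, 11, 14, 15, 18, 21}
|A + B| = 14

A + B = {-1, 0, 3, 4, 6, 7, 8, 9, 10, 11, 14, 15, 18, 21}


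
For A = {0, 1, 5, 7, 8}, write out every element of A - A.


A - A = {a - a' : a, a' ∈ A}.
Compute a - a' for each ordered pair (a, a'):
a = 0: 0-0=0, 0-1=-1, 0-5=-5, 0-7=-7, 0-8=-8
a = 1: 1-0=1, 1-1=0, 1-5=-4, 1-7=-6, 1-8=-7
a = 5: 5-0=5, 5-1=4, 5-5=0, 5-7=-2, 5-8=-3
a = 7: 7-0=7, 7-1=6, 7-5=2, 7-7=0, 7-8=-1
a = 8: 8-0=8, 8-1=7, 8-5=3, 8-7=1, 8-8=0
Collecting distinct values (and noting 0 appears from a-a):
A - A = {-8, -7, -6, -5, -4, -3, -2, -1, 0, 1, 2, 3, 4, 5, 6, 7, 8}
|A - A| = 17

A - A = {-8, -7, -6, -5, -4, -3, -2, -1, 0, 1, 2, 3, 4, 5, 6, 7, 8}


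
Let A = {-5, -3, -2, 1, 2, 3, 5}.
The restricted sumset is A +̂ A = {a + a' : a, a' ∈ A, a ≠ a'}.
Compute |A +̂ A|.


Restricted sumset: A +̂ A = {a + a' : a ∈ A, a' ∈ A, a ≠ a'}.
Equivalently, take A + A and drop any sum 2a that is achievable ONLY as a + a for a ∈ A (i.e. sums representable only with equal summands).
Enumerate pairs (a, a') with a < a' (symmetric, so each unordered pair gives one sum; this covers all a ≠ a'):
  -5 + -3 = -8
  -5 + -2 = -7
  -5 + 1 = -4
  -5 + 2 = -3
  -5 + 3 = -2
  -5 + 5 = 0
  -3 + -2 = -5
  -3 + 1 = -2
  -3 + 2 = -1
  -3 + 3 = 0
  -3 + 5 = 2
  -2 + 1 = -1
  -2 + 2 = 0
  -2 + 3 = 1
  -2 + 5 = 3
  1 + 2 = 3
  1 + 3 = 4
  1 + 5 = 6
  2 + 3 = 5
  2 + 5 = 7
  3 + 5 = 8
Collected distinct sums: {-8, -7, -5, -4, -3, -2, -1, 0, 1, 2, 3, 4, 5, 6, 7, 8}
|A +̂ A| = 16
(Reference bound: |A +̂ A| ≥ 2|A| - 3 for |A| ≥ 2, with |A| = 7 giving ≥ 11.)

|A +̂ A| = 16


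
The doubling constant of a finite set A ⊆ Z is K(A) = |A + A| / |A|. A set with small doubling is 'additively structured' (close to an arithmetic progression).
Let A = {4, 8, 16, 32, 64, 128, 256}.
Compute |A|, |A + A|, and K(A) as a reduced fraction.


|A| = 7.
Compute A + A by enumerating all 49 pairs.
A + A = {8, 12, 16, 20, 24, 32, 36, 40, 48, 64, 68, 72, 80, 96, 128, 132, 136, 144, 160, 192, 256, 260, 264, 272, 288, 320, 384, 512}, so |A + A| = 28.
K = |A + A| / |A| = 28/7 = 4/1 ≈ 4.0000.
Reference: AP of size 7 gives K = 13/7 ≈ 1.8571; a fully generic set of size 7 gives K ≈ 4.0000.

|A| = 7, |A + A| = 28, K = 28/7 = 4/1.


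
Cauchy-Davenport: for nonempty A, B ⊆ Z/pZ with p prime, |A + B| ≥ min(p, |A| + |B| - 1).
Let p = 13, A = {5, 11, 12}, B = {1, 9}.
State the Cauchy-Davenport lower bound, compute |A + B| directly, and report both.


Cauchy-Davenport: |A + B| ≥ min(p, |A| + |B| - 1) for A, B nonempty in Z/pZ.
|A| = 3, |B| = 2, p = 13.
CD lower bound = min(13, 3 + 2 - 1) = min(13, 4) = 4.
Compute A + B mod 13 directly:
a = 5: 5+1=6, 5+9=1
a = 11: 11+1=12, 11+9=7
a = 12: 12+1=0, 12+9=8
A + B = {0, 1, 6, 7, 8, 12}, so |A + B| = 6.
Verify: 6 ≥ 4? Yes ✓.

CD lower bound = 4, actual |A + B| = 6.


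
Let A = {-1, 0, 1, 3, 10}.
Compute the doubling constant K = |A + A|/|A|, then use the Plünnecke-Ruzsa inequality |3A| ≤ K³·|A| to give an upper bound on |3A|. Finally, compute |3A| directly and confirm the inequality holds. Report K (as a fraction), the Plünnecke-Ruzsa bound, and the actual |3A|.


|A| = 5.
Step 1: Compute A + A by enumerating all 25 pairs.
A + A = {-2, -1, 0, 1, 2, 3, 4, 6, 9, 10, 11, 13, 20}, so |A + A| = 13.
Step 2: Doubling constant K = |A + A|/|A| = 13/5 = 13/5 ≈ 2.6000.
Step 3: Plünnecke-Ruzsa gives |3A| ≤ K³·|A| = (2.6000)³ · 5 ≈ 87.8800.
Step 4: Compute 3A = A + A + A directly by enumerating all triples (a,b,c) ∈ A³; |3A| = 24.
Step 5: Check 24 ≤ 87.8800? Yes ✓.

K = 13/5, Plünnecke-Ruzsa bound K³|A| ≈ 87.8800, |3A| = 24, inequality holds.


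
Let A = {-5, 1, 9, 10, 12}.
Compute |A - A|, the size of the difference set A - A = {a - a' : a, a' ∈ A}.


A - A = {a - a' : a, a' ∈ A}; |A| = 5.
Bounds: 2|A|-1 ≤ |A - A| ≤ |A|² - |A| + 1, i.e. 9 ≤ |A - A| ≤ 21.
Note: 0 ∈ A - A always (from a - a). The set is symmetric: if d ∈ A - A then -d ∈ A - A.
Enumerate nonzero differences d = a - a' with a > a' (then include -d):
Positive differences: {1, 2, 3, 6, 8, 9, 11, 14, 15, 17}
Full difference set: {0} ∪ (positive diffs) ∪ (negative diffs).
|A - A| = 1 + 2·10 = 21 (matches direct enumeration: 21).

|A - A| = 21


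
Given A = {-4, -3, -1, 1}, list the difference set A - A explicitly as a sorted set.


A - A = {a - a' : a, a' ∈ A}.
Compute a - a' for each ordered pair (a, a'):
a = -4: -4--4=0, -4--3=-1, -4--1=-3, -4-1=-5
a = -3: -3--4=1, -3--3=0, -3--1=-2, -3-1=-4
a = -1: -1--4=3, -1--3=2, -1--1=0, -1-1=-2
a = 1: 1--4=5, 1--3=4, 1--1=2, 1-1=0
Collecting distinct values (and noting 0 appears from a-a):
A - A = {-5, -4, -3, -2, -1, 0, 1, 2, 3, 4, 5}
|A - A| = 11

A - A = {-5, -4, -3, -2, -1, 0, 1, 2, 3, 4, 5}


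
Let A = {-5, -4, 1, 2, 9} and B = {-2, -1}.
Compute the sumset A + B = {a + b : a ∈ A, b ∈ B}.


A + B = {a + b : a ∈ A, b ∈ B}.
Enumerate all |A|·|B| = 5·2 = 10 pairs (a, b) and collect distinct sums.
a = -5: -5+-2=-7, -5+-1=-6
a = -4: -4+-2=-6, -4+-1=-5
a = 1: 1+-2=-1, 1+-1=0
a = 2: 2+-2=0, 2+-1=1
a = 9: 9+-2=7, 9+-1=8
Collecting distinct sums: A + B = {-7, -6, -5, -1, 0, 1, 7, 8}
|A + B| = 8

A + B = {-7, -6, -5, -1, 0, 1, 7, 8}


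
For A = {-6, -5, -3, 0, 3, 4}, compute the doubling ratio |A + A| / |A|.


|A| = 6.
Compute A + A by enumerating all 36 pairs.
A + A = {-12, -11, -10, -9, -8, -6, -5, -3, -2, -1, 0, 1, 3, 4, 6, 7, 8}, so |A + A| = 17.
K = |A + A| / |A| = 17/6 (already in lowest terms) ≈ 2.8333.
Reference: AP of size 6 gives K = 11/6 ≈ 1.8333; a fully generic set of size 6 gives K ≈ 3.5000.

|A| = 6, |A + A| = 17, K = 17/6.


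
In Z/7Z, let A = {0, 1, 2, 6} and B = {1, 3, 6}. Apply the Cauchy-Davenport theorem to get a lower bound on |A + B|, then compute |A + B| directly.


Cauchy-Davenport: |A + B| ≥ min(p, |A| + |B| - 1) for A, B nonempty in Z/pZ.
|A| = 4, |B| = 3, p = 7.
CD lower bound = min(7, 4 + 3 - 1) = min(7, 6) = 6.
Compute A + B mod 7 directly:
a = 0: 0+1=1, 0+3=3, 0+6=6
a = 1: 1+1=2, 1+3=4, 1+6=0
a = 2: 2+1=3, 2+3=5, 2+6=1
a = 6: 6+1=0, 6+3=2, 6+6=5
A + B = {0, 1, 2, 3, 4, 5, 6}, so |A + B| = 7.
Verify: 7 ≥ 6? Yes ✓.

CD lower bound = 6, actual |A + B| = 7.


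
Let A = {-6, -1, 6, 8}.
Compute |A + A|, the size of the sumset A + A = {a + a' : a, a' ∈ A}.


A + A = {a + a' : a, a' ∈ A}; |A| = 4.
General bounds: 2|A| - 1 ≤ |A + A| ≤ |A|(|A|+1)/2, i.e. 7 ≤ |A + A| ≤ 10.
Lower bound 2|A|-1 is attained iff A is an arithmetic progression.
Enumerate sums a + a' for a ≤ a' (symmetric, so this suffices):
a = -6: -6+-6=-12, -6+-1=-7, -6+6=0, -6+8=2
a = -1: -1+-1=-2, -1+6=5, -1+8=7
a = 6: 6+6=12, 6+8=14
a = 8: 8+8=16
Distinct sums: {-12, -7, -2, 0, 2, 5, 7, 12, 14, 16}
|A + A| = 10

|A + A| = 10


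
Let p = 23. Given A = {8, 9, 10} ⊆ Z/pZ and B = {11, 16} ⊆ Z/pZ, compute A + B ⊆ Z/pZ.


Work in Z/23Z: reduce every sum a + b modulo 23.
Enumerate all 6 pairs:
a = 8: 8+11=19, 8+16=1
a = 9: 9+11=20, 9+16=2
a = 10: 10+11=21, 10+16=3
Distinct residues collected: {1, 2, 3, 19, 20, 21}
|A + B| = 6 (out of 23 total residues).

A + B = {1, 2, 3, 19, 20, 21}


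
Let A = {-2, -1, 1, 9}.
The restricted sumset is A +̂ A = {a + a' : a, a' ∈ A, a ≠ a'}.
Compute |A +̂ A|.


Restricted sumset: A +̂ A = {a + a' : a ∈ A, a' ∈ A, a ≠ a'}.
Equivalently, take A + A and drop any sum 2a that is achievable ONLY as a + a for a ∈ A (i.e. sums representable only with equal summands).
Enumerate pairs (a, a') with a < a' (symmetric, so each unordered pair gives one sum; this covers all a ≠ a'):
  -2 + -1 = -3
  -2 + 1 = -1
  -2 + 9 = 7
  -1 + 1 = 0
  -1 + 9 = 8
  1 + 9 = 10
Collected distinct sums: {-3, -1, 0, 7, 8, 10}
|A +̂ A| = 6
(Reference bound: |A +̂ A| ≥ 2|A| - 3 for |A| ≥ 2, with |A| = 4 giving ≥ 5.)

|A +̂ A| = 6


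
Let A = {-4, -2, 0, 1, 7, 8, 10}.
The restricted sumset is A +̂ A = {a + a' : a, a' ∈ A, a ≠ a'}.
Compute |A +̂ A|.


Restricted sumset: A +̂ A = {a + a' : a ∈ A, a' ∈ A, a ≠ a'}.
Equivalently, take A + A and drop any sum 2a that is achievable ONLY as a + a for a ∈ A (i.e. sums representable only with equal summands).
Enumerate pairs (a, a') with a < a' (symmetric, so each unordered pair gives one sum; this covers all a ≠ a'):
  -4 + -2 = -6
  -4 + 0 = -4
  -4 + 1 = -3
  -4 + 7 = 3
  -4 + 8 = 4
  -4 + 10 = 6
  -2 + 0 = -2
  -2 + 1 = -1
  -2 + 7 = 5
  -2 + 8 = 6
  -2 + 10 = 8
  0 + 1 = 1
  0 + 7 = 7
  0 + 8 = 8
  0 + 10 = 10
  1 + 7 = 8
  1 + 8 = 9
  1 + 10 = 11
  7 + 8 = 15
  7 + 10 = 17
  8 + 10 = 18
Collected distinct sums: {-6, -4, -3, -2, -1, 1, 3, 4, 5, 6, 7, 8, 9, 10, 11, 15, 17, 18}
|A +̂ A| = 18
(Reference bound: |A +̂ A| ≥ 2|A| - 3 for |A| ≥ 2, with |A| = 7 giving ≥ 11.)

|A +̂ A| = 18


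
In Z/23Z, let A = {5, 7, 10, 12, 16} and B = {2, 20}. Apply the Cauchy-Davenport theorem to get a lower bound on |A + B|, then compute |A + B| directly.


Cauchy-Davenport: |A + B| ≥ min(p, |A| + |B| - 1) for A, B nonempty in Z/pZ.
|A| = 5, |B| = 2, p = 23.
CD lower bound = min(23, 5 + 2 - 1) = min(23, 6) = 6.
Compute A + B mod 23 directly:
a = 5: 5+2=7, 5+20=2
a = 7: 7+2=9, 7+20=4
a = 10: 10+2=12, 10+20=7
a = 12: 12+2=14, 12+20=9
a = 16: 16+2=18, 16+20=13
A + B = {2, 4, 7, 9, 12, 13, 14, 18}, so |A + B| = 8.
Verify: 8 ≥ 6? Yes ✓.

CD lower bound = 6, actual |A + B| = 8.


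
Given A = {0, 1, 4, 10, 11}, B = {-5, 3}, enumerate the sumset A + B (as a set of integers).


A + B = {a + b : a ∈ A, b ∈ B}.
Enumerate all |A|·|B| = 5·2 = 10 pairs (a, b) and collect distinct sums.
a = 0: 0+-5=-5, 0+3=3
a = 1: 1+-5=-4, 1+3=4
a = 4: 4+-5=-1, 4+3=7
a = 10: 10+-5=5, 10+3=13
a = 11: 11+-5=6, 11+3=14
Collecting distinct sums: A + B = {-5, -4, -1, 3, 4, 5, 6, 7, 13, 14}
|A + B| = 10

A + B = {-5, -4, -1, 3, 4, 5, 6, 7, 13, 14}


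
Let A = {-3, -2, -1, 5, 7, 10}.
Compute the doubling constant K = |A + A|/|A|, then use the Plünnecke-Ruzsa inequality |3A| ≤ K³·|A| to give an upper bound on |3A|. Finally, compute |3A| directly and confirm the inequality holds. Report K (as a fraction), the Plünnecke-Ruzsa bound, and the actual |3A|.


|A| = 6.
Step 1: Compute A + A by enumerating all 36 pairs.
A + A = {-6, -5, -4, -3, -2, 2, 3, 4, 5, 6, 7, 8, 9, 10, 12, 14, 15, 17, 20}, so |A + A| = 19.
Step 2: Doubling constant K = |A + A|/|A| = 19/6 = 19/6 ≈ 3.1667.
Step 3: Plünnecke-Ruzsa gives |3A| ≤ K³·|A| = (3.1667)³ · 6 ≈ 190.5278.
Step 4: Compute 3A = A + A + A directly by enumerating all triples (a,b,c) ∈ A³; |3A| = 35.
Step 5: Check 35 ≤ 190.5278? Yes ✓.

K = 19/6, Plünnecke-Ruzsa bound K³|A| ≈ 190.5278, |3A| = 35, inequality holds.


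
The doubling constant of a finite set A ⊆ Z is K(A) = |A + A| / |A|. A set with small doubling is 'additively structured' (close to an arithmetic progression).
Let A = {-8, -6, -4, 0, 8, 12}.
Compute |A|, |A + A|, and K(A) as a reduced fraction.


|A| = 6.
Compute A + A by enumerating all 36 pairs.
A + A = {-16, -14, -12, -10, -8, -6, -4, 0, 2, 4, 6, 8, 12, 16, 20, 24}, so |A + A| = 16.
K = |A + A| / |A| = 16/6 = 8/3 ≈ 2.6667.
Reference: AP of size 6 gives K = 11/6 ≈ 1.8333; a fully generic set of size 6 gives K ≈ 3.5000.

|A| = 6, |A + A| = 16, K = 16/6 = 8/3.


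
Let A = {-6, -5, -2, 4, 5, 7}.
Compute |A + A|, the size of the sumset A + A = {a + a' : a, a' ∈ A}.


A + A = {a + a' : a, a' ∈ A}; |A| = 6.
General bounds: 2|A| - 1 ≤ |A + A| ≤ |A|(|A|+1)/2, i.e. 11 ≤ |A + A| ≤ 21.
Lower bound 2|A|-1 is attained iff A is an arithmetic progression.
Enumerate sums a + a' for a ≤ a' (symmetric, so this suffices):
a = -6: -6+-6=-12, -6+-5=-11, -6+-2=-8, -6+4=-2, -6+5=-1, -6+7=1
a = -5: -5+-5=-10, -5+-2=-7, -5+4=-1, -5+5=0, -5+7=2
a = -2: -2+-2=-4, -2+4=2, -2+5=3, -2+7=5
a = 4: 4+4=8, 4+5=9, 4+7=11
a = 5: 5+5=10, 5+7=12
a = 7: 7+7=14
Distinct sums: {-12, -11, -10, -8, -7, -4, -2, -1, 0, 1, 2, 3, 5, 8, 9, 10, 11, 12, 14}
|A + A| = 19

|A + A| = 19


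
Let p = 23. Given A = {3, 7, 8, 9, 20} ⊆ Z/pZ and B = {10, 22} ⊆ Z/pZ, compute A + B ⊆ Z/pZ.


Work in Z/23Z: reduce every sum a + b modulo 23.
Enumerate all 10 pairs:
a = 3: 3+10=13, 3+22=2
a = 7: 7+10=17, 7+22=6
a = 8: 8+10=18, 8+22=7
a = 9: 9+10=19, 9+22=8
a = 20: 20+10=7, 20+22=19
Distinct residues collected: {2, 6, 7, 8, 13, 17, 18, 19}
|A + B| = 8 (out of 23 total residues).

A + B = {2, 6, 7, 8, 13, 17, 18, 19}


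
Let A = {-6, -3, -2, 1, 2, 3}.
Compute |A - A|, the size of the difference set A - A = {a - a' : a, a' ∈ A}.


A - A = {a - a' : a, a' ∈ A}; |A| = 6.
Bounds: 2|A|-1 ≤ |A - A| ≤ |A|² - |A| + 1, i.e. 11 ≤ |A - A| ≤ 31.
Note: 0 ∈ A - A always (from a - a). The set is symmetric: if d ∈ A - A then -d ∈ A - A.
Enumerate nonzero differences d = a - a' with a > a' (then include -d):
Positive differences: {1, 2, 3, 4, 5, 6, 7, 8, 9}
Full difference set: {0} ∪ (positive diffs) ∪ (negative diffs).
|A - A| = 1 + 2·9 = 19 (matches direct enumeration: 19).

|A - A| = 19


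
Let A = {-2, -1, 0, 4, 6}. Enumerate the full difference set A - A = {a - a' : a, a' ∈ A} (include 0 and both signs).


A - A = {a - a' : a, a' ∈ A}.
Compute a - a' for each ordered pair (a, a'):
a = -2: -2--2=0, -2--1=-1, -2-0=-2, -2-4=-6, -2-6=-8
a = -1: -1--2=1, -1--1=0, -1-0=-1, -1-4=-5, -1-6=-7
a = 0: 0--2=2, 0--1=1, 0-0=0, 0-4=-4, 0-6=-6
a = 4: 4--2=6, 4--1=5, 4-0=4, 4-4=0, 4-6=-2
a = 6: 6--2=8, 6--1=7, 6-0=6, 6-4=2, 6-6=0
Collecting distinct values (and noting 0 appears from a-a):
A - A = {-8, -7, -6, -5, -4, -2, -1, 0, 1, 2, 4, 5, 6, 7, 8}
|A - A| = 15

A - A = {-8, -7, -6, -5, -4, -2, -1, 0, 1, 2, 4, 5, 6, 7, 8}


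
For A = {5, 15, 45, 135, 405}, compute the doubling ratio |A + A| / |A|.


|A| = 5.
Compute A + A by enumerating all 25 pairs.
A + A = {10, 20, 30, 50, 60, 90, 140, 150, 180, 270, 410, 420, 450, 540, 810}, so |A + A| = 15.
K = |A + A| / |A| = 15/5 = 3/1 ≈ 3.0000.
Reference: AP of size 5 gives K = 9/5 ≈ 1.8000; a fully generic set of size 5 gives K ≈ 3.0000.

|A| = 5, |A + A| = 15, K = 15/5 = 3/1.


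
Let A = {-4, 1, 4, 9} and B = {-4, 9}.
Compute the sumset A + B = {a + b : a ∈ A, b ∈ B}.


A + B = {a + b : a ∈ A, b ∈ B}.
Enumerate all |A|·|B| = 4·2 = 8 pairs (a, b) and collect distinct sums.
a = -4: -4+-4=-8, -4+9=5
a = 1: 1+-4=-3, 1+9=10
a = 4: 4+-4=0, 4+9=13
a = 9: 9+-4=5, 9+9=18
Collecting distinct sums: A + B = {-8, -3, 0, 5, 10, 13, 18}
|A + B| = 7

A + B = {-8, -3, 0, 5, 10, 13, 18}


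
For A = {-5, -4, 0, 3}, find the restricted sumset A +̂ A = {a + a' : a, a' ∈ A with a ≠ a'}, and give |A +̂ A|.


Restricted sumset: A +̂ A = {a + a' : a ∈ A, a' ∈ A, a ≠ a'}.
Equivalently, take A + A and drop any sum 2a that is achievable ONLY as a + a for a ∈ A (i.e. sums representable only with equal summands).
Enumerate pairs (a, a') with a < a' (symmetric, so each unordered pair gives one sum; this covers all a ≠ a'):
  -5 + -4 = -9
  -5 + 0 = -5
  -5 + 3 = -2
  -4 + 0 = -4
  -4 + 3 = -1
  0 + 3 = 3
Collected distinct sums: {-9, -5, -4, -2, -1, 3}
|A +̂ A| = 6
(Reference bound: |A +̂ A| ≥ 2|A| - 3 for |A| ≥ 2, with |A| = 4 giving ≥ 5.)

|A +̂ A| = 6


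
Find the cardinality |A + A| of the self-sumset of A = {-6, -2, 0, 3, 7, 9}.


A + A = {a + a' : a, a' ∈ A}; |A| = 6.
General bounds: 2|A| - 1 ≤ |A + A| ≤ |A|(|A|+1)/2, i.e. 11 ≤ |A + A| ≤ 21.
Lower bound 2|A|-1 is attained iff A is an arithmetic progression.
Enumerate sums a + a' for a ≤ a' (symmetric, so this suffices):
a = -6: -6+-6=-12, -6+-2=-8, -6+0=-6, -6+3=-3, -6+7=1, -6+9=3
a = -2: -2+-2=-4, -2+0=-2, -2+3=1, -2+7=5, -2+9=7
a = 0: 0+0=0, 0+3=3, 0+7=7, 0+9=9
a = 3: 3+3=6, 3+7=10, 3+9=12
a = 7: 7+7=14, 7+9=16
a = 9: 9+9=18
Distinct sums: {-12, -8, -6, -4, -3, -2, 0, 1, 3, 5, 6, 7, 9, 10, 12, 14, 16, 18}
|A + A| = 18

|A + A| = 18


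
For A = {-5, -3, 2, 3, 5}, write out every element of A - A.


A - A = {a - a' : a, a' ∈ A}.
Compute a - a' for each ordered pair (a, a'):
a = -5: -5--5=0, -5--3=-2, -5-2=-7, -5-3=-8, -5-5=-10
a = -3: -3--5=2, -3--3=0, -3-2=-5, -3-3=-6, -3-5=-8
a = 2: 2--5=7, 2--3=5, 2-2=0, 2-3=-1, 2-5=-3
a = 3: 3--5=8, 3--3=6, 3-2=1, 3-3=0, 3-5=-2
a = 5: 5--5=10, 5--3=8, 5-2=3, 5-3=2, 5-5=0
Collecting distinct values (and noting 0 appears from a-a):
A - A = {-10, -8, -7, -6, -5, -3, -2, -1, 0, 1, 2, 3, 5, 6, 7, 8, 10}
|A - A| = 17

A - A = {-10, -8, -7, -6, -5, -3, -2, -1, 0, 1, 2, 3, 5, 6, 7, 8, 10}


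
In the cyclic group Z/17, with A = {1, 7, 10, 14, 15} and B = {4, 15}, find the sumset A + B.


Work in Z/17Z: reduce every sum a + b modulo 17.
Enumerate all 10 pairs:
a = 1: 1+4=5, 1+15=16
a = 7: 7+4=11, 7+15=5
a = 10: 10+4=14, 10+15=8
a = 14: 14+4=1, 14+15=12
a = 15: 15+4=2, 15+15=13
Distinct residues collected: {1, 2, 5, 8, 11, 12, 13, 14, 16}
|A + B| = 9 (out of 17 total residues).

A + B = {1, 2, 5, 8, 11, 12, 13, 14, 16}


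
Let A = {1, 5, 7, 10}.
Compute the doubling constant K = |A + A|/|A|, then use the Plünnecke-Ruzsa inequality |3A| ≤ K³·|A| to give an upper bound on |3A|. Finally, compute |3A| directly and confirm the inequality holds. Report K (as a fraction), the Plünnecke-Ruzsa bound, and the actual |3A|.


|A| = 4.
Step 1: Compute A + A by enumerating all 16 pairs.
A + A = {2, 6, 8, 10, 11, 12, 14, 15, 17, 20}, so |A + A| = 10.
Step 2: Doubling constant K = |A + A|/|A| = 10/4 = 10/4 ≈ 2.5000.
Step 3: Plünnecke-Ruzsa gives |3A| ≤ K³·|A| = (2.5000)³ · 4 ≈ 62.5000.
Step 4: Compute 3A = A + A + A directly by enumerating all triples (a,b,c) ∈ A³; |3A| = 18.
Step 5: Check 18 ≤ 62.5000? Yes ✓.

K = 10/4, Plünnecke-Ruzsa bound K³|A| ≈ 62.5000, |3A| = 18, inequality holds.


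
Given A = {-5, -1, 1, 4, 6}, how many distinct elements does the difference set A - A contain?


A - A = {a - a' : a, a' ∈ A}; |A| = 5.
Bounds: 2|A|-1 ≤ |A - A| ≤ |A|² - |A| + 1, i.e. 9 ≤ |A - A| ≤ 21.
Note: 0 ∈ A - A always (from a - a). The set is symmetric: if d ∈ A - A then -d ∈ A - A.
Enumerate nonzero differences d = a - a' with a > a' (then include -d):
Positive differences: {2, 3, 4, 5, 6, 7, 9, 11}
Full difference set: {0} ∪ (positive diffs) ∪ (negative diffs).
|A - A| = 1 + 2·8 = 17 (matches direct enumeration: 17).

|A - A| = 17


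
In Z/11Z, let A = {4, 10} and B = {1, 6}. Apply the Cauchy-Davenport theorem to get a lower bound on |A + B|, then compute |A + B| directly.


Cauchy-Davenport: |A + B| ≥ min(p, |A| + |B| - 1) for A, B nonempty in Z/pZ.
|A| = 2, |B| = 2, p = 11.
CD lower bound = min(11, 2 + 2 - 1) = min(11, 3) = 3.
Compute A + B mod 11 directly:
a = 4: 4+1=5, 4+6=10
a = 10: 10+1=0, 10+6=5
A + B = {0, 5, 10}, so |A + B| = 3.
Verify: 3 ≥ 3? Yes ✓.

CD lower bound = 3, actual |A + B| = 3.


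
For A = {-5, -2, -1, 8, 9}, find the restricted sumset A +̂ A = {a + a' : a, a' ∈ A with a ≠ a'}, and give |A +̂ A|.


Restricted sumset: A +̂ A = {a + a' : a ∈ A, a' ∈ A, a ≠ a'}.
Equivalently, take A + A and drop any sum 2a that is achievable ONLY as a + a for a ∈ A (i.e. sums representable only with equal summands).
Enumerate pairs (a, a') with a < a' (symmetric, so each unordered pair gives one sum; this covers all a ≠ a'):
  -5 + -2 = -7
  -5 + -1 = -6
  -5 + 8 = 3
  -5 + 9 = 4
  -2 + -1 = -3
  -2 + 8 = 6
  -2 + 9 = 7
  -1 + 8 = 7
  -1 + 9 = 8
  8 + 9 = 17
Collected distinct sums: {-7, -6, -3, 3, 4, 6, 7, 8, 17}
|A +̂ A| = 9
(Reference bound: |A +̂ A| ≥ 2|A| - 3 for |A| ≥ 2, with |A| = 5 giving ≥ 7.)

|A +̂ A| = 9


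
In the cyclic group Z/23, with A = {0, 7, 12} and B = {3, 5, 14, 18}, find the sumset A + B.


Work in Z/23Z: reduce every sum a + b modulo 23.
Enumerate all 12 pairs:
a = 0: 0+3=3, 0+5=5, 0+14=14, 0+18=18
a = 7: 7+3=10, 7+5=12, 7+14=21, 7+18=2
a = 12: 12+3=15, 12+5=17, 12+14=3, 12+18=7
Distinct residues collected: {2, 3, 5, 7, 10, 12, 14, 15, 17, 18, 21}
|A + B| = 11 (out of 23 total residues).

A + B = {2, 3, 5, 7, 10, 12, 14, 15, 17, 18, 21}


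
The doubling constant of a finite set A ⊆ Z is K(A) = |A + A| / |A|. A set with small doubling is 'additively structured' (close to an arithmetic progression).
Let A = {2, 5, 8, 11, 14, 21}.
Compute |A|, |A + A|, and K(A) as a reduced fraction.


|A| = 6.
Compute A + A by enumerating all 36 pairs.
A + A = {4, 7, 10, 13, 16, 19, 22, 23, 25, 26, 28, 29, 32, 35, 42}, so |A + A| = 15.
K = |A + A| / |A| = 15/6 = 5/2 ≈ 2.5000.
Reference: AP of size 6 gives K = 11/6 ≈ 1.8333; a fully generic set of size 6 gives K ≈ 3.5000.

|A| = 6, |A + A| = 15, K = 15/6 = 5/2.


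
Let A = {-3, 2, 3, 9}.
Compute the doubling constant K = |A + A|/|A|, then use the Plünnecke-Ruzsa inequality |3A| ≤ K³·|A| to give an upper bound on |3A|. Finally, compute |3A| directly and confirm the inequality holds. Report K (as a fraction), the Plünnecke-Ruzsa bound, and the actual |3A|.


|A| = 4.
Step 1: Compute A + A by enumerating all 16 pairs.
A + A = {-6, -1, 0, 4, 5, 6, 11, 12, 18}, so |A + A| = 9.
Step 2: Doubling constant K = |A + A|/|A| = 9/4 = 9/4 ≈ 2.2500.
Step 3: Plünnecke-Ruzsa gives |3A| ≤ K³·|A| = (2.2500)³ · 4 ≈ 45.5625.
Step 4: Compute 3A = A + A + A directly by enumerating all triples (a,b,c) ∈ A³; |3A| = 16.
Step 5: Check 16 ≤ 45.5625? Yes ✓.

K = 9/4, Plünnecke-Ruzsa bound K³|A| ≈ 45.5625, |3A| = 16, inequality holds.


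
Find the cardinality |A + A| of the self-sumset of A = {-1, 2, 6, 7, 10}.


A + A = {a + a' : a, a' ∈ A}; |A| = 5.
General bounds: 2|A| - 1 ≤ |A + A| ≤ |A|(|A|+1)/2, i.e. 9 ≤ |A + A| ≤ 15.
Lower bound 2|A|-1 is attained iff A is an arithmetic progression.
Enumerate sums a + a' for a ≤ a' (symmetric, so this suffices):
a = -1: -1+-1=-2, -1+2=1, -1+6=5, -1+7=6, -1+10=9
a = 2: 2+2=4, 2+6=8, 2+7=9, 2+10=12
a = 6: 6+6=12, 6+7=13, 6+10=16
a = 7: 7+7=14, 7+10=17
a = 10: 10+10=20
Distinct sums: {-2, 1, 4, 5, 6, 8, 9, 12, 13, 14, 16, 17, 20}
|A + A| = 13

|A + A| = 13


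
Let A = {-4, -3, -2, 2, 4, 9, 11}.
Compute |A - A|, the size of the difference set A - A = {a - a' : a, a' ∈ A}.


A - A = {a - a' : a, a' ∈ A}; |A| = 7.
Bounds: 2|A|-1 ≤ |A - A| ≤ |A|² - |A| + 1, i.e. 13 ≤ |A - A| ≤ 43.
Note: 0 ∈ A - A always (from a - a). The set is symmetric: if d ∈ A - A then -d ∈ A - A.
Enumerate nonzero differences d = a - a' with a > a' (then include -d):
Positive differences: {1, 2, 4, 5, 6, 7, 8, 9, 11, 12, 13, 14, 15}
Full difference set: {0} ∪ (positive diffs) ∪ (negative diffs).
|A - A| = 1 + 2·13 = 27 (matches direct enumeration: 27).

|A - A| = 27


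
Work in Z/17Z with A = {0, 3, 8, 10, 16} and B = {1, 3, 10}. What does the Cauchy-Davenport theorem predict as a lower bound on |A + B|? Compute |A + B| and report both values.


Cauchy-Davenport: |A + B| ≥ min(p, |A| + |B| - 1) for A, B nonempty in Z/pZ.
|A| = 5, |B| = 3, p = 17.
CD lower bound = min(17, 5 + 3 - 1) = min(17, 7) = 7.
Compute A + B mod 17 directly:
a = 0: 0+1=1, 0+3=3, 0+10=10
a = 3: 3+1=4, 3+3=6, 3+10=13
a = 8: 8+1=9, 8+3=11, 8+10=1
a = 10: 10+1=11, 10+3=13, 10+10=3
a = 16: 16+1=0, 16+3=2, 16+10=9
A + B = {0, 1, 2, 3, 4, 6, 9, 10, 11, 13}, so |A + B| = 10.
Verify: 10 ≥ 7? Yes ✓.

CD lower bound = 7, actual |A + B| = 10.


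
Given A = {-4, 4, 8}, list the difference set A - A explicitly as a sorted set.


A - A = {a - a' : a, a' ∈ A}.
Compute a - a' for each ordered pair (a, a'):
a = -4: -4--4=0, -4-4=-8, -4-8=-12
a = 4: 4--4=8, 4-4=0, 4-8=-4
a = 8: 8--4=12, 8-4=4, 8-8=0
Collecting distinct values (and noting 0 appears from a-a):
A - A = {-12, -8, -4, 0, 4, 8, 12}
|A - A| = 7

A - A = {-12, -8, -4, 0, 4, 8, 12}


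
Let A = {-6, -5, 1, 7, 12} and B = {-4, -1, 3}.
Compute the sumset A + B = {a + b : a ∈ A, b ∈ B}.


A + B = {a + b : a ∈ A, b ∈ B}.
Enumerate all |A|·|B| = 5·3 = 15 pairs (a, b) and collect distinct sums.
a = -6: -6+-4=-10, -6+-1=-7, -6+3=-3
a = -5: -5+-4=-9, -5+-1=-6, -5+3=-2
a = 1: 1+-4=-3, 1+-1=0, 1+3=4
a = 7: 7+-4=3, 7+-1=6, 7+3=10
a = 12: 12+-4=8, 12+-1=11, 12+3=15
Collecting distinct sums: A + B = {-10, -9, -7, -6, -3, -2, 0, 3, 4, 6, 8, 10, 11, 15}
|A + B| = 14

A + B = {-10, -9, -7, -6, -3, -2, 0, 3, 4, 6, 8, 10, 11, 15}


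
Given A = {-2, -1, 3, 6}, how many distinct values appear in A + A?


A + A = {a + a' : a, a' ∈ A}; |A| = 4.
General bounds: 2|A| - 1 ≤ |A + A| ≤ |A|(|A|+1)/2, i.e. 7 ≤ |A + A| ≤ 10.
Lower bound 2|A|-1 is attained iff A is an arithmetic progression.
Enumerate sums a + a' for a ≤ a' (symmetric, so this suffices):
a = -2: -2+-2=-4, -2+-1=-3, -2+3=1, -2+6=4
a = -1: -1+-1=-2, -1+3=2, -1+6=5
a = 3: 3+3=6, 3+6=9
a = 6: 6+6=12
Distinct sums: {-4, -3, -2, 1, 2, 4, 5, 6, 9, 12}
|A + A| = 10

|A + A| = 10


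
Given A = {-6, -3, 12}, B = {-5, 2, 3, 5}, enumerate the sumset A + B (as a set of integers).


A + B = {a + b : a ∈ A, b ∈ B}.
Enumerate all |A|·|B| = 3·4 = 12 pairs (a, b) and collect distinct sums.
a = -6: -6+-5=-11, -6+2=-4, -6+3=-3, -6+5=-1
a = -3: -3+-5=-8, -3+2=-1, -3+3=0, -3+5=2
a = 12: 12+-5=7, 12+2=14, 12+3=15, 12+5=17
Collecting distinct sums: A + B = {-11, -8, -4, -3, -1, 0, 2, 7, 14, 15, 17}
|A + B| = 11

A + B = {-11, -8, -4, -3, -1, 0, 2, 7, 14, 15, 17}


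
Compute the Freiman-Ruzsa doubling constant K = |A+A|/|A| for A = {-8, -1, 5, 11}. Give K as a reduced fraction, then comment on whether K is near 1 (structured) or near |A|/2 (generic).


|A| = 4.
Compute A + A by enumerating all 16 pairs.
A + A = {-16, -9, -3, -2, 3, 4, 10, 16, 22}, so |A + A| = 9.
K = |A + A| / |A| = 9/4 (already in lowest terms) ≈ 2.2500.
Reference: AP of size 4 gives K = 7/4 ≈ 1.7500; a fully generic set of size 4 gives K ≈ 2.5000.

|A| = 4, |A + A| = 9, K = 9/4.


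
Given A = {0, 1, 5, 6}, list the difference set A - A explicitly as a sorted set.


A - A = {a - a' : a, a' ∈ A}.
Compute a - a' for each ordered pair (a, a'):
a = 0: 0-0=0, 0-1=-1, 0-5=-5, 0-6=-6
a = 1: 1-0=1, 1-1=0, 1-5=-4, 1-6=-5
a = 5: 5-0=5, 5-1=4, 5-5=0, 5-6=-1
a = 6: 6-0=6, 6-1=5, 6-5=1, 6-6=0
Collecting distinct values (and noting 0 appears from a-a):
A - A = {-6, -5, -4, -1, 0, 1, 4, 5, 6}
|A - A| = 9

A - A = {-6, -5, -4, -1, 0, 1, 4, 5, 6}


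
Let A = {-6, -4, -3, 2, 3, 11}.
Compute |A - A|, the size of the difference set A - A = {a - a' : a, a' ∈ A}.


A - A = {a - a' : a, a' ∈ A}; |A| = 6.
Bounds: 2|A|-1 ≤ |A - A| ≤ |A|² - |A| + 1, i.e. 11 ≤ |A - A| ≤ 31.
Note: 0 ∈ A - A always (from a - a). The set is symmetric: if d ∈ A - A then -d ∈ A - A.
Enumerate nonzero differences d = a - a' with a > a' (then include -d):
Positive differences: {1, 2, 3, 5, 6, 7, 8, 9, 14, 15, 17}
Full difference set: {0} ∪ (positive diffs) ∪ (negative diffs).
|A - A| = 1 + 2·11 = 23 (matches direct enumeration: 23).

|A - A| = 23


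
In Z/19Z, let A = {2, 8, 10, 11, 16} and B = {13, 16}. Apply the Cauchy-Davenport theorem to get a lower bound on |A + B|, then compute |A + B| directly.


Cauchy-Davenport: |A + B| ≥ min(p, |A| + |B| - 1) for A, B nonempty in Z/pZ.
|A| = 5, |B| = 2, p = 19.
CD lower bound = min(19, 5 + 2 - 1) = min(19, 6) = 6.
Compute A + B mod 19 directly:
a = 2: 2+13=15, 2+16=18
a = 8: 8+13=2, 8+16=5
a = 10: 10+13=4, 10+16=7
a = 11: 11+13=5, 11+16=8
a = 16: 16+13=10, 16+16=13
A + B = {2, 4, 5, 7, 8, 10, 13, 15, 18}, so |A + B| = 9.
Verify: 9 ≥ 6? Yes ✓.

CD lower bound = 6, actual |A + B| = 9.
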